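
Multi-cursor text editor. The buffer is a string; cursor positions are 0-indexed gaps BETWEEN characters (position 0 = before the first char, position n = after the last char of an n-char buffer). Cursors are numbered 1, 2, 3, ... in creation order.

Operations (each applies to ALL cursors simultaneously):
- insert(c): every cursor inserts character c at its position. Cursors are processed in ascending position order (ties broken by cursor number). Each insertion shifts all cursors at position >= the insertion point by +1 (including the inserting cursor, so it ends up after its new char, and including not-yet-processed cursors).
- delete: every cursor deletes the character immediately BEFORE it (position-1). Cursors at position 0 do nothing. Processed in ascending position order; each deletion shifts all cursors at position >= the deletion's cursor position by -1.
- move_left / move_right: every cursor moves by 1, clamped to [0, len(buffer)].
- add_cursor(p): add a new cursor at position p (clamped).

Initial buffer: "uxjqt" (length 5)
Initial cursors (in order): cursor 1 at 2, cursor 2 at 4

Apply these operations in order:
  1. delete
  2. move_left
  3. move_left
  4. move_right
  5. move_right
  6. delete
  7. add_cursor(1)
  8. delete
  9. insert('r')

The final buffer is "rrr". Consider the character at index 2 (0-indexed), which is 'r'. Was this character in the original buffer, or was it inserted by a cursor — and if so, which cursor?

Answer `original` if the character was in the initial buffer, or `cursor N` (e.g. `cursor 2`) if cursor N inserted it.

After op 1 (delete): buffer="ujt" (len 3), cursors c1@1 c2@2, authorship ...
After op 2 (move_left): buffer="ujt" (len 3), cursors c1@0 c2@1, authorship ...
After op 3 (move_left): buffer="ujt" (len 3), cursors c1@0 c2@0, authorship ...
After op 4 (move_right): buffer="ujt" (len 3), cursors c1@1 c2@1, authorship ...
After op 5 (move_right): buffer="ujt" (len 3), cursors c1@2 c2@2, authorship ...
After op 6 (delete): buffer="t" (len 1), cursors c1@0 c2@0, authorship .
After op 7 (add_cursor(1)): buffer="t" (len 1), cursors c1@0 c2@0 c3@1, authorship .
After op 8 (delete): buffer="" (len 0), cursors c1@0 c2@0 c3@0, authorship 
After op 9 (insert('r')): buffer="rrr" (len 3), cursors c1@3 c2@3 c3@3, authorship 123
Authorship (.=original, N=cursor N): 1 2 3
Index 2: author = 3

Answer: cursor 3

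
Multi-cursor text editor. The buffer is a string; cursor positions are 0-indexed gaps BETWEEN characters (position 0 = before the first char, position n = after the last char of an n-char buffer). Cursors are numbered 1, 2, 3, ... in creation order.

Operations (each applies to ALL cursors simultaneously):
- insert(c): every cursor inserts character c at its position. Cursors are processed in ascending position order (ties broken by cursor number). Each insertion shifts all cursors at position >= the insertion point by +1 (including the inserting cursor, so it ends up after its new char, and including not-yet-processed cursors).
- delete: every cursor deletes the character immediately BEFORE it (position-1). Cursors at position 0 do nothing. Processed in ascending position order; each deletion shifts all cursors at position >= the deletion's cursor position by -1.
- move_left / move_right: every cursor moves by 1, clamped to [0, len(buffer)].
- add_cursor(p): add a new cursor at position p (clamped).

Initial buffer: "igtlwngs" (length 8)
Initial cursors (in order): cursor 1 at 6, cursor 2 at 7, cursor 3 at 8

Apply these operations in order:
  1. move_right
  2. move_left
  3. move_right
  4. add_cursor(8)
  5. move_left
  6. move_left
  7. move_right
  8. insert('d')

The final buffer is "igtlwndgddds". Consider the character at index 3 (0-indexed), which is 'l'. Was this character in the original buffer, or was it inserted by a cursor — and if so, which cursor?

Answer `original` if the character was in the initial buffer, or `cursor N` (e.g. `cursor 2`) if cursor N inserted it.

Answer: original

Derivation:
After op 1 (move_right): buffer="igtlwngs" (len 8), cursors c1@7 c2@8 c3@8, authorship ........
After op 2 (move_left): buffer="igtlwngs" (len 8), cursors c1@6 c2@7 c3@7, authorship ........
After op 3 (move_right): buffer="igtlwngs" (len 8), cursors c1@7 c2@8 c3@8, authorship ........
After op 4 (add_cursor(8)): buffer="igtlwngs" (len 8), cursors c1@7 c2@8 c3@8 c4@8, authorship ........
After op 5 (move_left): buffer="igtlwngs" (len 8), cursors c1@6 c2@7 c3@7 c4@7, authorship ........
After op 6 (move_left): buffer="igtlwngs" (len 8), cursors c1@5 c2@6 c3@6 c4@6, authorship ........
After op 7 (move_right): buffer="igtlwngs" (len 8), cursors c1@6 c2@7 c3@7 c4@7, authorship ........
After op 8 (insert('d')): buffer="igtlwndgddds" (len 12), cursors c1@7 c2@11 c3@11 c4@11, authorship ......1.234.
Authorship (.=original, N=cursor N): . . . . . . 1 . 2 3 4 .
Index 3: author = original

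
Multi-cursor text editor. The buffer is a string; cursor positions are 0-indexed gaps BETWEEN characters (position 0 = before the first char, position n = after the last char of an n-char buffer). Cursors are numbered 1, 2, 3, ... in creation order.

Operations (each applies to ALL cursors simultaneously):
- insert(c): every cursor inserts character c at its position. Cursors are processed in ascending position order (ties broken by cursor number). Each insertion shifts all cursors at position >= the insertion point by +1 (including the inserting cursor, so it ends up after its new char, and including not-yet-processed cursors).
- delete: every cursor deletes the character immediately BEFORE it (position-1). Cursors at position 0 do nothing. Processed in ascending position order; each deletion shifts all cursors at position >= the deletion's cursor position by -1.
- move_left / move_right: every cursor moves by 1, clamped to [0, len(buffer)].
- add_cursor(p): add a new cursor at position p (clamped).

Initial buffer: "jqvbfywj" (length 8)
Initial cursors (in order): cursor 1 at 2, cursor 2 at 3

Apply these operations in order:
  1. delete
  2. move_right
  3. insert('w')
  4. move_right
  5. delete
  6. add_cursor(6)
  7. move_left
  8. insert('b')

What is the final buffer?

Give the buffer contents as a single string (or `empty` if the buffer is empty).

Answer: jbbbwywbj

Derivation:
After op 1 (delete): buffer="jbfywj" (len 6), cursors c1@1 c2@1, authorship ......
After op 2 (move_right): buffer="jbfywj" (len 6), cursors c1@2 c2@2, authorship ......
After op 3 (insert('w')): buffer="jbwwfywj" (len 8), cursors c1@4 c2@4, authorship ..12....
After op 4 (move_right): buffer="jbwwfywj" (len 8), cursors c1@5 c2@5, authorship ..12....
After op 5 (delete): buffer="jbwywj" (len 6), cursors c1@3 c2@3, authorship ..1...
After op 6 (add_cursor(6)): buffer="jbwywj" (len 6), cursors c1@3 c2@3 c3@6, authorship ..1...
After op 7 (move_left): buffer="jbwywj" (len 6), cursors c1@2 c2@2 c3@5, authorship ..1...
After op 8 (insert('b')): buffer="jbbbwywbj" (len 9), cursors c1@4 c2@4 c3@8, authorship ..121..3.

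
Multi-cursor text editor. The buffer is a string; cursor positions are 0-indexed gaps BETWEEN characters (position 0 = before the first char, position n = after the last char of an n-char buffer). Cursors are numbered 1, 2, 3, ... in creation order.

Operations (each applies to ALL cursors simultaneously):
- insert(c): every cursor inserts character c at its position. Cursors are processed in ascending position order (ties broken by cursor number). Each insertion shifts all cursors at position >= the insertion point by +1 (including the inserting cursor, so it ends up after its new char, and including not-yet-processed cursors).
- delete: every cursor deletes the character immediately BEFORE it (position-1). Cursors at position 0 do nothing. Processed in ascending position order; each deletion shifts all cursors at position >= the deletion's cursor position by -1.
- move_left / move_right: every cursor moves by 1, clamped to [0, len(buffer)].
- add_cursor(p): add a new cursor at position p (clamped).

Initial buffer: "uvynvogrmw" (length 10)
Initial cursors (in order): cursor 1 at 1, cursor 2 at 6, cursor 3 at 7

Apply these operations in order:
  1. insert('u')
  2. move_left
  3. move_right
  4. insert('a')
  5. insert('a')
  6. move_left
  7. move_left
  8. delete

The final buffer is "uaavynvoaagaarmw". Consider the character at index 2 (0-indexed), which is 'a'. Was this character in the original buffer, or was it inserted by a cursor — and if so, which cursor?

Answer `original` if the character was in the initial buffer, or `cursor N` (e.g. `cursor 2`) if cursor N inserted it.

After op 1 (insert('u')): buffer="uuvynvougurmw" (len 13), cursors c1@2 c2@8 c3@10, authorship .1.....2.3...
After op 2 (move_left): buffer="uuvynvougurmw" (len 13), cursors c1@1 c2@7 c3@9, authorship .1.....2.3...
After op 3 (move_right): buffer="uuvynvougurmw" (len 13), cursors c1@2 c2@8 c3@10, authorship .1.....2.3...
After op 4 (insert('a')): buffer="uuavynvouaguarmw" (len 16), cursors c1@3 c2@10 c3@13, authorship .11.....22.33...
After op 5 (insert('a')): buffer="uuaavynvouaaguaarmw" (len 19), cursors c1@4 c2@12 c3@16, authorship .111.....222.333...
After op 6 (move_left): buffer="uuaavynvouaaguaarmw" (len 19), cursors c1@3 c2@11 c3@15, authorship .111.....222.333...
After op 7 (move_left): buffer="uuaavynvouaaguaarmw" (len 19), cursors c1@2 c2@10 c3@14, authorship .111.....222.333...
After op 8 (delete): buffer="uaavynvoaagaarmw" (len 16), cursors c1@1 c2@8 c3@11, authorship .11.....22.33...
Authorship (.=original, N=cursor N): . 1 1 . . . . . 2 2 . 3 3 . . .
Index 2: author = 1

Answer: cursor 1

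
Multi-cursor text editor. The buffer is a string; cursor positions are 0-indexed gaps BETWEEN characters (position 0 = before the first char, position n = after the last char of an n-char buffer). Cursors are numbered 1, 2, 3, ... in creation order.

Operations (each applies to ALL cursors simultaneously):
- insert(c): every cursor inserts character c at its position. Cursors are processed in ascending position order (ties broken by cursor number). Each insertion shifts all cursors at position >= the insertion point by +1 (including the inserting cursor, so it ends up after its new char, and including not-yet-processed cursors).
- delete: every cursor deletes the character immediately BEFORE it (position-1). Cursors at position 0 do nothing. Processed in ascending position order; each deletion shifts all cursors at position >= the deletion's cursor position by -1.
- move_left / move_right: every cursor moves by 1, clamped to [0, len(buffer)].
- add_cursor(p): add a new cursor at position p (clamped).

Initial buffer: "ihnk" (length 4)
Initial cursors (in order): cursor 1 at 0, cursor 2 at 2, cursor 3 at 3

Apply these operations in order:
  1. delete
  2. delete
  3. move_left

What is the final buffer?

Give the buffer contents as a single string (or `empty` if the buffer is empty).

Answer: k

Derivation:
After op 1 (delete): buffer="ik" (len 2), cursors c1@0 c2@1 c3@1, authorship ..
After op 2 (delete): buffer="k" (len 1), cursors c1@0 c2@0 c3@0, authorship .
After op 3 (move_left): buffer="k" (len 1), cursors c1@0 c2@0 c3@0, authorship .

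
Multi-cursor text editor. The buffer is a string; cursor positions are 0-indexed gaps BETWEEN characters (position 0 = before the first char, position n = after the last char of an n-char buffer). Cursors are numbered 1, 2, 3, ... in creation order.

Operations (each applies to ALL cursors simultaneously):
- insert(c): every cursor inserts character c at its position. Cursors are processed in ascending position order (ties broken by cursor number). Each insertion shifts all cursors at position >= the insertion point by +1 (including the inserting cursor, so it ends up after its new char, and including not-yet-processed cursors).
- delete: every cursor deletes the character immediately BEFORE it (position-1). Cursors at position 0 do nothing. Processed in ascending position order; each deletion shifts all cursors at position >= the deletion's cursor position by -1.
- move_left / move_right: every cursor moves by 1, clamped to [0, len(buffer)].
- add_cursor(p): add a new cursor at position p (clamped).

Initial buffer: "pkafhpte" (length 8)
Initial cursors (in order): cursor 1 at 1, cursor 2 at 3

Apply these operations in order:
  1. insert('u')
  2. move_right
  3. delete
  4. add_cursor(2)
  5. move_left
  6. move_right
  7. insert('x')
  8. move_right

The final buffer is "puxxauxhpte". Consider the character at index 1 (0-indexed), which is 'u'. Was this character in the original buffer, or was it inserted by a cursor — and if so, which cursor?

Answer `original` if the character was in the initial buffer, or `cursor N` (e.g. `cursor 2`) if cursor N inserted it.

Answer: cursor 1

Derivation:
After op 1 (insert('u')): buffer="pukaufhpte" (len 10), cursors c1@2 c2@5, authorship .1..2.....
After op 2 (move_right): buffer="pukaufhpte" (len 10), cursors c1@3 c2@6, authorship .1..2.....
After op 3 (delete): buffer="puauhpte" (len 8), cursors c1@2 c2@4, authorship .1.2....
After op 4 (add_cursor(2)): buffer="puauhpte" (len 8), cursors c1@2 c3@2 c2@4, authorship .1.2....
After op 5 (move_left): buffer="puauhpte" (len 8), cursors c1@1 c3@1 c2@3, authorship .1.2....
After op 6 (move_right): buffer="puauhpte" (len 8), cursors c1@2 c3@2 c2@4, authorship .1.2....
After op 7 (insert('x')): buffer="puxxauxhpte" (len 11), cursors c1@4 c3@4 c2@7, authorship .113.22....
After op 8 (move_right): buffer="puxxauxhpte" (len 11), cursors c1@5 c3@5 c2@8, authorship .113.22....
Authorship (.=original, N=cursor N): . 1 1 3 . 2 2 . . . .
Index 1: author = 1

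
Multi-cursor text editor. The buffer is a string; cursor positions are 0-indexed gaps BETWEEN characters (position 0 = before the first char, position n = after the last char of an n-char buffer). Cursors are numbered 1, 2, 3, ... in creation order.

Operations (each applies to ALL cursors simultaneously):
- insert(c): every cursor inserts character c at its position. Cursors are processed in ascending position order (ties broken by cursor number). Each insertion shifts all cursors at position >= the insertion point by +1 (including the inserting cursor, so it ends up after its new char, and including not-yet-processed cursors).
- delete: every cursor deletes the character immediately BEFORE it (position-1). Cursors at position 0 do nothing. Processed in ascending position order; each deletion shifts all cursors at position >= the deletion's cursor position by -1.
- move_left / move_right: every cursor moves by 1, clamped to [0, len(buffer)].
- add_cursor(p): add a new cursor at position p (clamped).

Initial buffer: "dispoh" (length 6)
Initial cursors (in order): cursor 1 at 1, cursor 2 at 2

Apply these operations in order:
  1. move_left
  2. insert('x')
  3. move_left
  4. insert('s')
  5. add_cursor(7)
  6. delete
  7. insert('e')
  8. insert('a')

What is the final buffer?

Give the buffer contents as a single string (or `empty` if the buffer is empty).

After op 1 (move_left): buffer="dispoh" (len 6), cursors c1@0 c2@1, authorship ......
After op 2 (insert('x')): buffer="xdxispoh" (len 8), cursors c1@1 c2@3, authorship 1.2.....
After op 3 (move_left): buffer="xdxispoh" (len 8), cursors c1@0 c2@2, authorship 1.2.....
After op 4 (insert('s')): buffer="sxdsxispoh" (len 10), cursors c1@1 c2@4, authorship 11.22.....
After op 5 (add_cursor(7)): buffer="sxdsxispoh" (len 10), cursors c1@1 c2@4 c3@7, authorship 11.22.....
After op 6 (delete): buffer="xdxipoh" (len 7), cursors c1@0 c2@2 c3@4, authorship 1.2....
After op 7 (insert('e')): buffer="exdexiepoh" (len 10), cursors c1@1 c2@4 c3@7, authorship 11.22.3...
After op 8 (insert('a')): buffer="eaxdeaxieapoh" (len 13), cursors c1@2 c2@6 c3@10, authorship 111.222.33...

Answer: eaxdeaxieapoh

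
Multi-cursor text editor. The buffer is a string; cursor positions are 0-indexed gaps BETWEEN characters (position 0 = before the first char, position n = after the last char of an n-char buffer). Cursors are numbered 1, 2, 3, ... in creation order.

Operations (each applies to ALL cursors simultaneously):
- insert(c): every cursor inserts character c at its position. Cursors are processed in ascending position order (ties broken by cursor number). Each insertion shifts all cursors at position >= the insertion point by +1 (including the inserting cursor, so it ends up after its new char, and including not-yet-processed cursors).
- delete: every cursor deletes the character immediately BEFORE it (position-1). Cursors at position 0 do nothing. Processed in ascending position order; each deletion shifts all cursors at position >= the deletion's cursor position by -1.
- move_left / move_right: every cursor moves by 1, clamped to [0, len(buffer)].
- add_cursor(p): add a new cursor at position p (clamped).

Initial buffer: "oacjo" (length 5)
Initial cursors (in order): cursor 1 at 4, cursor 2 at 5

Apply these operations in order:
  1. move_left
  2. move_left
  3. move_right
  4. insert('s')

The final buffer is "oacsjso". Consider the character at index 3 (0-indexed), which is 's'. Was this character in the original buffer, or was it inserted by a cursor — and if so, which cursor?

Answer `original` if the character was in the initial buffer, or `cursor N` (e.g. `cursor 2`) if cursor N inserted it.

After op 1 (move_left): buffer="oacjo" (len 5), cursors c1@3 c2@4, authorship .....
After op 2 (move_left): buffer="oacjo" (len 5), cursors c1@2 c2@3, authorship .....
After op 3 (move_right): buffer="oacjo" (len 5), cursors c1@3 c2@4, authorship .....
After op 4 (insert('s')): buffer="oacsjso" (len 7), cursors c1@4 c2@6, authorship ...1.2.
Authorship (.=original, N=cursor N): . . . 1 . 2 .
Index 3: author = 1

Answer: cursor 1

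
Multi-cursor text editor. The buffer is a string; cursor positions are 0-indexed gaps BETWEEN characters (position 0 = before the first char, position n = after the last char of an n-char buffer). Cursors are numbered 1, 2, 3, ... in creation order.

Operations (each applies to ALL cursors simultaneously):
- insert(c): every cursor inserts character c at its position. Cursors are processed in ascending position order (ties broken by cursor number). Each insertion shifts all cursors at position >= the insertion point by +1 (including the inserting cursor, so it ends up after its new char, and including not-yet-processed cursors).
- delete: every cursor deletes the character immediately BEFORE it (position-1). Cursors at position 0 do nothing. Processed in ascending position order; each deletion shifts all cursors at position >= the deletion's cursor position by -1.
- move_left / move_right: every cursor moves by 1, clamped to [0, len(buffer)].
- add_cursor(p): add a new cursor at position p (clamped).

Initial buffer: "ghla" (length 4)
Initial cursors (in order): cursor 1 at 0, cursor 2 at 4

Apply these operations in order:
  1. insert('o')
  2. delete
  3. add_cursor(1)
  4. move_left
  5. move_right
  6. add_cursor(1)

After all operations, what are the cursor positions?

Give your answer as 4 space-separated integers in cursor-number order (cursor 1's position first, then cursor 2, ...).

After op 1 (insert('o')): buffer="oghlao" (len 6), cursors c1@1 c2@6, authorship 1....2
After op 2 (delete): buffer="ghla" (len 4), cursors c1@0 c2@4, authorship ....
After op 3 (add_cursor(1)): buffer="ghla" (len 4), cursors c1@0 c3@1 c2@4, authorship ....
After op 4 (move_left): buffer="ghla" (len 4), cursors c1@0 c3@0 c2@3, authorship ....
After op 5 (move_right): buffer="ghla" (len 4), cursors c1@1 c3@1 c2@4, authorship ....
After op 6 (add_cursor(1)): buffer="ghla" (len 4), cursors c1@1 c3@1 c4@1 c2@4, authorship ....

Answer: 1 4 1 1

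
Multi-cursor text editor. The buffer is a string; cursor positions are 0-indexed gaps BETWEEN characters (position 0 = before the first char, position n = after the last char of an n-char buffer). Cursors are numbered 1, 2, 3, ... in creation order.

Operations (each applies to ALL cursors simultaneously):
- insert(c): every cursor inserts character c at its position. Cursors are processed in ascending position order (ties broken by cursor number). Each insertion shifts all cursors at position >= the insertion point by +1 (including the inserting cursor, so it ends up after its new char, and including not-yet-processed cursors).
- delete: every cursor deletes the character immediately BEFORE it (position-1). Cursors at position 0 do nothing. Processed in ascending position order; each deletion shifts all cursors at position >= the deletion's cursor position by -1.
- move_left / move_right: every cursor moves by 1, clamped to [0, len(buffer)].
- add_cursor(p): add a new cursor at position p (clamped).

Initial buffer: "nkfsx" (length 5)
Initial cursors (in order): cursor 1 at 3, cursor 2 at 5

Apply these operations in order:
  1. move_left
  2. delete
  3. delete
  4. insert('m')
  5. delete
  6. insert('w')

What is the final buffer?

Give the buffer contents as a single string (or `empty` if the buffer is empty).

After op 1 (move_left): buffer="nkfsx" (len 5), cursors c1@2 c2@4, authorship .....
After op 2 (delete): buffer="nfx" (len 3), cursors c1@1 c2@2, authorship ...
After op 3 (delete): buffer="x" (len 1), cursors c1@0 c2@0, authorship .
After op 4 (insert('m')): buffer="mmx" (len 3), cursors c1@2 c2@2, authorship 12.
After op 5 (delete): buffer="x" (len 1), cursors c1@0 c2@0, authorship .
After op 6 (insert('w')): buffer="wwx" (len 3), cursors c1@2 c2@2, authorship 12.

Answer: wwx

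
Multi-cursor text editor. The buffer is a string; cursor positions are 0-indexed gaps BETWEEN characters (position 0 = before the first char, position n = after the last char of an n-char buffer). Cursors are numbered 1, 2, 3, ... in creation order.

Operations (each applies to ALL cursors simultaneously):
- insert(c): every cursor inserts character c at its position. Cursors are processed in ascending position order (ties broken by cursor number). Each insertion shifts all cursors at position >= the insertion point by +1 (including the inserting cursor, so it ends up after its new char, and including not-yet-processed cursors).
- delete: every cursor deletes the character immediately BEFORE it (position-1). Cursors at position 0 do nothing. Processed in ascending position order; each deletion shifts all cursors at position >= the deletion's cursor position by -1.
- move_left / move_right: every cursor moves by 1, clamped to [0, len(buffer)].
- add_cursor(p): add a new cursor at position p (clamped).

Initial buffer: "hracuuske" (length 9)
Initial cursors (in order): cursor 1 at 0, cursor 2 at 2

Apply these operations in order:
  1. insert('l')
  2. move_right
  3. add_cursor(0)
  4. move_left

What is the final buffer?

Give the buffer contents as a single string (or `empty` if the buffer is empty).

After op 1 (insert('l')): buffer="lhrlacuuske" (len 11), cursors c1@1 c2@4, authorship 1..2.......
After op 2 (move_right): buffer="lhrlacuuske" (len 11), cursors c1@2 c2@5, authorship 1..2.......
After op 3 (add_cursor(0)): buffer="lhrlacuuske" (len 11), cursors c3@0 c1@2 c2@5, authorship 1..2.......
After op 4 (move_left): buffer="lhrlacuuske" (len 11), cursors c3@0 c1@1 c2@4, authorship 1..2.......

Answer: lhrlacuuske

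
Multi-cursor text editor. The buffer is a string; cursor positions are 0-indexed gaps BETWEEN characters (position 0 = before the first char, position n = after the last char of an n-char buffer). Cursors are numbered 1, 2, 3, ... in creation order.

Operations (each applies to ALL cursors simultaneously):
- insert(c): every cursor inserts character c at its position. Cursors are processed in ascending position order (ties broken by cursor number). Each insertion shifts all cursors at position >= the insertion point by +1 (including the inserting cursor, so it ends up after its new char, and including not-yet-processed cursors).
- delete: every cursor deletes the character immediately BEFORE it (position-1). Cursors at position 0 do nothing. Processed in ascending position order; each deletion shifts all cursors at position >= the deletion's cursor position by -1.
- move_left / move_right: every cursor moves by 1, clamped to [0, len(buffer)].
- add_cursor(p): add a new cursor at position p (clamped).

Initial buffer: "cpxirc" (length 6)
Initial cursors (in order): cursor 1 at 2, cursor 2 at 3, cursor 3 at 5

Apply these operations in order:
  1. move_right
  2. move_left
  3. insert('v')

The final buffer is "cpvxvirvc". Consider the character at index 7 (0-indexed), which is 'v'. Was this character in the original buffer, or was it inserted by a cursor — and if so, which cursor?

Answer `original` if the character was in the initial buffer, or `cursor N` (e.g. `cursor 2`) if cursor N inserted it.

After op 1 (move_right): buffer="cpxirc" (len 6), cursors c1@3 c2@4 c3@6, authorship ......
After op 2 (move_left): buffer="cpxirc" (len 6), cursors c1@2 c2@3 c3@5, authorship ......
After op 3 (insert('v')): buffer="cpvxvirvc" (len 9), cursors c1@3 c2@5 c3@8, authorship ..1.2..3.
Authorship (.=original, N=cursor N): . . 1 . 2 . . 3 .
Index 7: author = 3

Answer: cursor 3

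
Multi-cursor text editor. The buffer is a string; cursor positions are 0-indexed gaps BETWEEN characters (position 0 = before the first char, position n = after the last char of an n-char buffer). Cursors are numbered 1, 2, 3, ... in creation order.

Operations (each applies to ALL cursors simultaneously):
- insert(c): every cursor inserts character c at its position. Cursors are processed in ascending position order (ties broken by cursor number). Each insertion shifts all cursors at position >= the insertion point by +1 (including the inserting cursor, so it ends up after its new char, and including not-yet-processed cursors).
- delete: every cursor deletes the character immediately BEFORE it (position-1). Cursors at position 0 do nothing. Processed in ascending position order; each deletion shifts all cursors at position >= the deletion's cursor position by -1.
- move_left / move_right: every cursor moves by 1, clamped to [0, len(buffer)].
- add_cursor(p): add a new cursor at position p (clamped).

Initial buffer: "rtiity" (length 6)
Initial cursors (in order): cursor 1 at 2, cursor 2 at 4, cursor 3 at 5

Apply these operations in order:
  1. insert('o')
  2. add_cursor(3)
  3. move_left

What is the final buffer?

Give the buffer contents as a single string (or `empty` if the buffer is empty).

After op 1 (insert('o')): buffer="rtoiiotoy" (len 9), cursors c1@3 c2@6 c3@8, authorship ..1..2.3.
After op 2 (add_cursor(3)): buffer="rtoiiotoy" (len 9), cursors c1@3 c4@3 c2@6 c3@8, authorship ..1..2.3.
After op 3 (move_left): buffer="rtoiiotoy" (len 9), cursors c1@2 c4@2 c2@5 c3@7, authorship ..1..2.3.

Answer: rtoiiotoy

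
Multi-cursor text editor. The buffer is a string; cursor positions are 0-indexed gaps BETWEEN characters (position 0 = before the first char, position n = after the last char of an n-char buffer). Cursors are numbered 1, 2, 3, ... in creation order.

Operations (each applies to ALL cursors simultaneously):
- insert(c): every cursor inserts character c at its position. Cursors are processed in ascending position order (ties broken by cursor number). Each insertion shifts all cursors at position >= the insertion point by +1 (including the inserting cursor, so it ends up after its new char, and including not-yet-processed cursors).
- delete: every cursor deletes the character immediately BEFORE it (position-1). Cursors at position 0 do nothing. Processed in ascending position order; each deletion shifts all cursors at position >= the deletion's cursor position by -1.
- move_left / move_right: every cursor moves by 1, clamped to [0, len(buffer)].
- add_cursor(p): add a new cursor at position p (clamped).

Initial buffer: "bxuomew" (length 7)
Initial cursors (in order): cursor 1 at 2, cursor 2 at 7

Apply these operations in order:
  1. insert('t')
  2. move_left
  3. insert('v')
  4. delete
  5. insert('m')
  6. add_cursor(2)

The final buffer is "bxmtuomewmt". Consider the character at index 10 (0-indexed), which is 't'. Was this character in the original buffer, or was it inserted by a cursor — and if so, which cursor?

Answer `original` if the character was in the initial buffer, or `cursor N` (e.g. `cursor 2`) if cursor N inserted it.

After op 1 (insert('t')): buffer="bxtuomewt" (len 9), cursors c1@3 c2@9, authorship ..1.....2
After op 2 (move_left): buffer="bxtuomewt" (len 9), cursors c1@2 c2@8, authorship ..1.....2
After op 3 (insert('v')): buffer="bxvtuomewvt" (len 11), cursors c1@3 c2@10, authorship ..11.....22
After op 4 (delete): buffer="bxtuomewt" (len 9), cursors c1@2 c2@8, authorship ..1.....2
After op 5 (insert('m')): buffer="bxmtuomewmt" (len 11), cursors c1@3 c2@10, authorship ..11.....22
After op 6 (add_cursor(2)): buffer="bxmtuomewmt" (len 11), cursors c3@2 c1@3 c2@10, authorship ..11.....22
Authorship (.=original, N=cursor N): . . 1 1 . . . . . 2 2
Index 10: author = 2

Answer: cursor 2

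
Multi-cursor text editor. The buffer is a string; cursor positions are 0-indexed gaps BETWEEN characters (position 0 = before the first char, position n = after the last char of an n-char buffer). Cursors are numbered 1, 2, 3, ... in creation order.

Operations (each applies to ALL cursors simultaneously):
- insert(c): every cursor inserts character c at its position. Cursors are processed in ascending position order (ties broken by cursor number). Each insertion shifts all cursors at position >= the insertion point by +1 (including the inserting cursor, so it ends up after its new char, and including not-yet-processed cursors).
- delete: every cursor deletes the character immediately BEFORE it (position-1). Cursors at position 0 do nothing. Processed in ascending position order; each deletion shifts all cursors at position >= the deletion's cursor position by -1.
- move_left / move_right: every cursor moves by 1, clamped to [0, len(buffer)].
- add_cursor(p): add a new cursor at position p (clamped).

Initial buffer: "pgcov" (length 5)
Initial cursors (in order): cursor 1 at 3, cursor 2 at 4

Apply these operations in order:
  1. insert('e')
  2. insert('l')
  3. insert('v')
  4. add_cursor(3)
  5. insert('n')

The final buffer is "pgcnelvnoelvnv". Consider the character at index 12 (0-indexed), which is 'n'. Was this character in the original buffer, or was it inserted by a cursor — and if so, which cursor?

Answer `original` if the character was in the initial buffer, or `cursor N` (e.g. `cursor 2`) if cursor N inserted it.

After op 1 (insert('e')): buffer="pgceoev" (len 7), cursors c1@4 c2@6, authorship ...1.2.
After op 2 (insert('l')): buffer="pgceloelv" (len 9), cursors c1@5 c2@8, authorship ...11.22.
After op 3 (insert('v')): buffer="pgcelvoelvv" (len 11), cursors c1@6 c2@10, authorship ...111.222.
After op 4 (add_cursor(3)): buffer="pgcelvoelvv" (len 11), cursors c3@3 c1@6 c2@10, authorship ...111.222.
After op 5 (insert('n')): buffer="pgcnelvnoelvnv" (len 14), cursors c3@4 c1@8 c2@13, authorship ...31111.2222.
Authorship (.=original, N=cursor N): . . . 3 1 1 1 1 . 2 2 2 2 .
Index 12: author = 2

Answer: cursor 2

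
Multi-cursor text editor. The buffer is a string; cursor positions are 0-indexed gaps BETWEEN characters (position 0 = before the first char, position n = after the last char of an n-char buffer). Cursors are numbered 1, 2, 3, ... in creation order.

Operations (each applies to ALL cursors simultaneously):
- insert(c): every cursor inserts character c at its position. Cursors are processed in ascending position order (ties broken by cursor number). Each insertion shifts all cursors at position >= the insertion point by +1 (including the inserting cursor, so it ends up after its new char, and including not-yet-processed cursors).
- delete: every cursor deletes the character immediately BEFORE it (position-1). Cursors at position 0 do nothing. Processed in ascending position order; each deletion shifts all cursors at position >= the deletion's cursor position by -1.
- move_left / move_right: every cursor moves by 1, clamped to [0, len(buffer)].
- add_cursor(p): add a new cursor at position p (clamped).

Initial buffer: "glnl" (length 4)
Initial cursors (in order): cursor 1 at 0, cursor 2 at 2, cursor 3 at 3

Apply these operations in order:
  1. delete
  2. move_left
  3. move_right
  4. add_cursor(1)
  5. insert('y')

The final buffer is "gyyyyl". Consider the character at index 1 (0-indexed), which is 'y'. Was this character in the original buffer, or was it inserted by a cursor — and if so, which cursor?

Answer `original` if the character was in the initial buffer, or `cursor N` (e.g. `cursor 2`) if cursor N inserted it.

Answer: cursor 1

Derivation:
After op 1 (delete): buffer="gl" (len 2), cursors c1@0 c2@1 c3@1, authorship ..
After op 2 (move_left): buffer="gl" (len 2), cursors c1@0 c2@0 c3@0, authorship ..
After op 3 (move_right): buffer="gl" (len 2), cursors c1@1 c2@1 c3@1, authorship ..
After op 4 (add_cursor(1)): buffer="gl" (len 2), cursors c1@1 c2@1 c3@1 c4@1, authorship ..
After op 5 (insert('y')): buffer="gyyyyl" (len 6), cursors c1@5 c2@5 c3@5 c4@5, authorship .1234.
Authorship (.=original, N=cursor N): . 1 2 3 4 .
Index 1: author = 1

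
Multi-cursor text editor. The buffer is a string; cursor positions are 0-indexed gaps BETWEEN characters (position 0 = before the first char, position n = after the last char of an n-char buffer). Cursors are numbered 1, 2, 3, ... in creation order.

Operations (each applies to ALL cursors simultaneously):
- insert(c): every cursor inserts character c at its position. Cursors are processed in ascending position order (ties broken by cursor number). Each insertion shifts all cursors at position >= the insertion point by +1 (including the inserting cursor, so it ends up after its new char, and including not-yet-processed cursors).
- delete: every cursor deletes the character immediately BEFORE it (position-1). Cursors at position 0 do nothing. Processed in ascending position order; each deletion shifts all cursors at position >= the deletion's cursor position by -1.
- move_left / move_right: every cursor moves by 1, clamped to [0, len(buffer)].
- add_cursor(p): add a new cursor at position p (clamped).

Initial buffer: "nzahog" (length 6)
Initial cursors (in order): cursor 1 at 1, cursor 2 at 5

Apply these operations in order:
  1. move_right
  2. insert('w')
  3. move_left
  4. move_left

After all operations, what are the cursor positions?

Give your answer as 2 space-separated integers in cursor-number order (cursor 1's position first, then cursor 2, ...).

Answer: 1 6

Derivation:
After op 1 (move_right): buffer="nzahog" (len 6), cursors c1@2 c2@6, authorship ......
After op 2 (insert('w')): buffer="nzwahogw" (len 8), cursors c1@3 c2@8, authorship ..1....2
After op 3 (move_left): buffer="nzwahogw" (len 8), cursors c1@2 c2@7, authorship ..1....2
After op 4 (move_left): buffer="nzwahogw" (len 8), cursors c1@1 c2@6, authorship ..1....2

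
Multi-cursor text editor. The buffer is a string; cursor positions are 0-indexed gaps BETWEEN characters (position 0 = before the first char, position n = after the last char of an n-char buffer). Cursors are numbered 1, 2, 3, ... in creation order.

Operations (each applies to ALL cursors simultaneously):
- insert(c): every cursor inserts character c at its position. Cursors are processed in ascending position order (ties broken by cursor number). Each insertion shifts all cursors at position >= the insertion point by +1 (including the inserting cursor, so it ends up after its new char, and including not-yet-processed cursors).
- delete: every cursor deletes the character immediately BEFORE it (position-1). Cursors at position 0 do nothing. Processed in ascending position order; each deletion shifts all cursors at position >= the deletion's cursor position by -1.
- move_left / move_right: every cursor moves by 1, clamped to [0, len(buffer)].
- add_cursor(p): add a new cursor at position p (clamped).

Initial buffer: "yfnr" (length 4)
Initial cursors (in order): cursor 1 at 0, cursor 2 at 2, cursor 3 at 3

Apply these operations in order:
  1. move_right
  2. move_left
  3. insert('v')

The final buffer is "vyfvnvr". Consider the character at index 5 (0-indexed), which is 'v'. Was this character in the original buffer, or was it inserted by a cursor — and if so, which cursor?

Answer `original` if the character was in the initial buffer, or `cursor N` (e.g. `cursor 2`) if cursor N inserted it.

Answer: cursor 3

Derivation:
After op 1 (move_right): buffer="yfnr" (len 4), cursors c1@1 c2@3 c3@4, authorship ....
After op 2 (move_left): buffer="yfnr" (len 4), cursors c1@0 c2@2 c3@3, authorship ....
After op 3 (insert('v')): buffer="vyfvnvr" (len 7), cursors c1@1 c2@4 c3@6, authorship 1..2.3.
Authorship (.=original, N=cursor N): 1 . . 2 . 3 .
Index 5: author = 3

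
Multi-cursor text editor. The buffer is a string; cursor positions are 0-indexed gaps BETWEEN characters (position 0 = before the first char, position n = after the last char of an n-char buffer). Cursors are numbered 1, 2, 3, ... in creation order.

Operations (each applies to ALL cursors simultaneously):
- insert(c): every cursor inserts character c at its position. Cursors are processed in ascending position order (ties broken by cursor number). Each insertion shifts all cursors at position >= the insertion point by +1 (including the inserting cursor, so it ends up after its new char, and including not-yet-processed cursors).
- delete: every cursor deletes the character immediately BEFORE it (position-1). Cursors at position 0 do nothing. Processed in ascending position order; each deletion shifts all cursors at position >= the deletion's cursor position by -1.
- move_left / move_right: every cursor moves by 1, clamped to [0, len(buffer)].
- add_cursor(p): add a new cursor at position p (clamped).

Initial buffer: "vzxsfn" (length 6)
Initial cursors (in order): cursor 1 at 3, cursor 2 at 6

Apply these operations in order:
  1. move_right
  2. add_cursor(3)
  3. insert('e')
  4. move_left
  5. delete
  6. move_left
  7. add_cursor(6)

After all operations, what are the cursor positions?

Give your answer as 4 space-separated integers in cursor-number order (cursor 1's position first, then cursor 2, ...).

Answer: 2 4 1 6

Derivation:
After op 1 (move_right): buffer="vzxsfn" (len 6), cursors c1@4 c2@6, authorship ......
After op 2 (add_cursor(3)): buffer="vzxsfn" (len 6), cursors c3@3 c1@4 c2@6, authorship ......
After op 3 (insert('e')): buffer="vzxesefne" (len 9), cursors c3@4 c1@6 c2@9, authorship ...3.1..2
After op 4 (move_left): buffer="vzxesefne" (len 9), cursors c3@3 c1@5 c2@8, authorship ...3.1..2
After op 5 (delete): buffer="vzeefe" (len 6), cursors c3@2 c1@3 c2@5, authorship ..31.2
After op 6 (move_left): buffer="vzeefe" (len 6), cursors c3@1 c1@2 c2@4, authorship ..31.2
After op 7 (add_cursor(6)): buffer="vzeefe" (len 6), cursors c3@1 c1@2 c2@4 c4@6, authorship ..31.2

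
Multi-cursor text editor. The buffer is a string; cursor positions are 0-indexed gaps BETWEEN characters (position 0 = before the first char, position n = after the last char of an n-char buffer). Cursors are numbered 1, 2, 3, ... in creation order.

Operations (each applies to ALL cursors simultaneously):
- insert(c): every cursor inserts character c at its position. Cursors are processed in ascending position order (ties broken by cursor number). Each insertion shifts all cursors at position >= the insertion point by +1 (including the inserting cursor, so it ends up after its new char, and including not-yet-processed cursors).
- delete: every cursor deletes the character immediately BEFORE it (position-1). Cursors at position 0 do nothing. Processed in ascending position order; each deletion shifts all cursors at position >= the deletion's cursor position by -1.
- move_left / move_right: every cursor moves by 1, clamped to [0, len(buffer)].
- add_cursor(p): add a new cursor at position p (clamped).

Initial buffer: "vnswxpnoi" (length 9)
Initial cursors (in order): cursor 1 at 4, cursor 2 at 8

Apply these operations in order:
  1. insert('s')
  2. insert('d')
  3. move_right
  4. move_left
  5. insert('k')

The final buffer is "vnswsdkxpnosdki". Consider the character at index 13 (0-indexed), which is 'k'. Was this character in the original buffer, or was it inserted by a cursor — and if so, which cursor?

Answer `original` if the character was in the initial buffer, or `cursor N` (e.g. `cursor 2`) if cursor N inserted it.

Answer: cursor 2

Derivation:
After op 1 (insert('s')): buffer="vnswsxpnosi" (len 11), cursors c1@5 c2@10, authorship ....1....2.
After op 2 (insert('d')): buffer="vnswsdxpnosdi" (len 13), cursors c1@6 c2@12, authorship ....11....22.
After op 3 (move_right): buffer="vnswsdxpnosdi" (len 13), cursors c1@7 c2@13, authorship ....11....22.
After op 4 (move_left): buffer="vnswsdxpnosdi" (len 13), cursors c1@6 c2@12, authorship ....11....22.
After op 5 (insert('k')): buffer="vnswsdkxpnosdki" (len 15), cursors c1@7 c2@14, authorship ....111....222.
Authorship (.=original, N=cursor N): . . . . 1 1 1 . . . . 2 2 2 .
Index 13: author = 2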